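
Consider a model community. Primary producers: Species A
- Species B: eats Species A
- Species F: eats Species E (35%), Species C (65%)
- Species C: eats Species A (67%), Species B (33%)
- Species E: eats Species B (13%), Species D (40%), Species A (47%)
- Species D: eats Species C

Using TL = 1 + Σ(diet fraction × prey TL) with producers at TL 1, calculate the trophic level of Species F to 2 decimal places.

Species B: 1 + 1 = 2
Species C: 1 + (0.67×1 + 0.33×2) = 2.33
Species D: 1 + 2.33 = 3.33
Species E: 1 + (0.13×2 + 0.4×3.33 + 0.47×1) = 3.062
Species F: 1 + (0.35×3.062 + 0.65×2.33) = 3.5862

3.59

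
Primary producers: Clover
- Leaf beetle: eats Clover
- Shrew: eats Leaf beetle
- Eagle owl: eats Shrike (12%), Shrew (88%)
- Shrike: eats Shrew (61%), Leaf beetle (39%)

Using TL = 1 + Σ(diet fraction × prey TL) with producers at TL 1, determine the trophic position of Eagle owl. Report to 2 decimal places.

4.07

Leaf beetle: 1 + 1 = 2
Shrew: 1 + 2 = 3
Shrike: 1 + (0.61×3 + 0.39×2) = 3.61
Eagle owl: 1 + (0.12×3.61 + 0.88×3) = 4.0732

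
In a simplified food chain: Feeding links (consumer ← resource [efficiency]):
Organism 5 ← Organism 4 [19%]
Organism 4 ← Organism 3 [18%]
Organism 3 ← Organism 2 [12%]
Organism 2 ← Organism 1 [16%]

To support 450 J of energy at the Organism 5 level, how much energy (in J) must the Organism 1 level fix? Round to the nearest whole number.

Cumulative transfer efficiency: 0.16 × 0.12 × 0.18 × 0.19 = 0.00065664
Organism 1 energy = 450 / 0.00065664 = 685307 J

685307 J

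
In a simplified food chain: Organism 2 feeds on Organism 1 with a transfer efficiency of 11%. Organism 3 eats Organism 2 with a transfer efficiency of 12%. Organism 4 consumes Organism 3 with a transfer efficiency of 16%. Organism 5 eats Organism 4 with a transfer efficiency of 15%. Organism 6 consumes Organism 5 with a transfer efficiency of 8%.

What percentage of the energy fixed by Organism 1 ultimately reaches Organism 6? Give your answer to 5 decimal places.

0.00253%

Product of link efficiencies: 0.11 × 0.12 × 0.16 × 0.15 × 0.08 = 0.000025344
As a percentage: 0.000025344 × 100 = 0.00253%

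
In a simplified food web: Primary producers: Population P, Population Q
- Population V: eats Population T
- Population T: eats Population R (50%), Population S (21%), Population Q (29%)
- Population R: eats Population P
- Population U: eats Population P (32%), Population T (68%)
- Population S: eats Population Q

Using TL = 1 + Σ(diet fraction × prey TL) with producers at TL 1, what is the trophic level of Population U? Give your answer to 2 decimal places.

Population R: 1 + 1 = 2
Population S: 1 + 1 = 2
Population T: 1 + (0.5×2 + 0.21×2 + 0.29×1) = 2.71
Population U: 1 + (0.32×1 + 0.68×2.71) = 3.1628
Population V: 1 + 2.71 = 3.71

3.16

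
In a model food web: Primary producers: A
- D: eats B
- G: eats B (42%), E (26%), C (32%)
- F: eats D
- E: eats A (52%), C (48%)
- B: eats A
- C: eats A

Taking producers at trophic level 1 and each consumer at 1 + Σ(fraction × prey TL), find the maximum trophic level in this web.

B: 1 + 1 = 2
C: 1 + 1 = 2
D: 1 + 2 = 3
E: 1 + (0.52×1 + 0.48×2) = 2.48
F: 1 + 3 = 4
G: 1 + (0.42×2 + 0.26×2.48 + 0.32×2) = 3.1248

4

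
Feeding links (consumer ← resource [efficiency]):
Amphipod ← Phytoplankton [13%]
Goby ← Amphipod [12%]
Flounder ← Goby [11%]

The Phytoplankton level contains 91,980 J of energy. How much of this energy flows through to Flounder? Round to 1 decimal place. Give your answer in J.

Amphipod: 91980 × 0.13 = 11957.4 J
Goby: 11957.4 × 0.12 = 1434.888 J
Flounder: 1434.888 × 0.11 = 157.83768 J

157.8 J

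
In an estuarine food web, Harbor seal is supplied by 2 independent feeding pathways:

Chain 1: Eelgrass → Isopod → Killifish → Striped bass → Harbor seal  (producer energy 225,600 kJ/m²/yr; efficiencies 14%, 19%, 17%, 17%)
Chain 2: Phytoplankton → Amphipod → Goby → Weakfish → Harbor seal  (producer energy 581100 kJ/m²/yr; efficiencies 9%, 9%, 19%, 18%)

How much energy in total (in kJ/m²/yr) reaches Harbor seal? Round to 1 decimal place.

Chain 1: 225600 × 0.14 × 0.19 × 0.17 × 0.17 = 173.427744 kJ/m²/yr
Chain 2: 581100 × 0.09 × 0.09 × 0.19 × 0.18 = 160.976322 kJ/m²/yr
Total at Harbor seal: 173.427744 + 160.976322 = 334.404066 kJ/m²/yr

334.4 kJ/m²/yr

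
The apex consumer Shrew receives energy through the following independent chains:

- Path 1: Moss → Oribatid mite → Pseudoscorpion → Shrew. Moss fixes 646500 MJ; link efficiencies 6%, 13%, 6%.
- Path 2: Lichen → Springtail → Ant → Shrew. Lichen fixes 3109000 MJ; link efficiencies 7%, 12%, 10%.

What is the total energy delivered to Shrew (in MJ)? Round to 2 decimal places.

2914.12 MJ

Path 1: 646500 × 0.06 × 0.13 × 0.06 = 302.562 MJ
Path 2: 3109000 × 0.07 × 0.12 × 0.1 = 2611.56 MJ
Total at Shrew: 302.562 + 2611.56 = 2914.122 MJ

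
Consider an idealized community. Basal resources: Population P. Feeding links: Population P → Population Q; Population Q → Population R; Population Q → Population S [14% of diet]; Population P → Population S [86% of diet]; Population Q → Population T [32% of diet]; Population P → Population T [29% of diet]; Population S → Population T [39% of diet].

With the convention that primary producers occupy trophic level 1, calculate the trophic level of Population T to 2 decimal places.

Population Q: 1 + 1 = 2
Population R: 1 + 2 = 3
Population S: 1 + (0.14×2 + 0.86×1) = 2.14
Population T: 1 + (0.32×2 + 0.29×1 + 0.39×2.14) = 2.7646

2.76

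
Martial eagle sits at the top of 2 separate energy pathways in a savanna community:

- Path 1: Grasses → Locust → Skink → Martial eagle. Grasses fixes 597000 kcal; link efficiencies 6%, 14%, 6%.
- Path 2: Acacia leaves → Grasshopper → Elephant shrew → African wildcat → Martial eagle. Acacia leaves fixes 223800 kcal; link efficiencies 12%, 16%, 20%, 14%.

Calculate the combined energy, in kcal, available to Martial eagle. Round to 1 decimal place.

Path 1: 597000 × 0.06 × 0.14 × 0.06 = 300.888 kcal
Path 2: 223800 × 0.12 × 0.16 × 0.2 × 0.14 = 120.31488 kcal
Total at Martial eagle: 300.888 + 120.31488 = 421.20288 kcal

421.2 kcal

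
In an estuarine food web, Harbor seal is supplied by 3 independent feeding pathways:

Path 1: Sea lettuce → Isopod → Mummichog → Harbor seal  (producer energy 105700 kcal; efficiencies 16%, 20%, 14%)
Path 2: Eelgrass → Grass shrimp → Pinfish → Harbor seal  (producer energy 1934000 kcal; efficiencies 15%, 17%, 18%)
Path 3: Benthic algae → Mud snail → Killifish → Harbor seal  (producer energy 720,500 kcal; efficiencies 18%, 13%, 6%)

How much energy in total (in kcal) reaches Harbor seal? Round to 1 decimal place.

Path 1: 105700 × 0.16 × 0.2 × 0.14 = 473.536 kcal
Path 2: 1934000 × 0.15 × 0.17 × 0.18 = 8877.06 kcal
Path 3: 720500 × 0.18 × 0.13 × 0.06 = 1011.582 kcal
Total at Harbor seal: 473.536 + 8877.06 + 1011.582 = 10362.178 kcal

10362.2 kcal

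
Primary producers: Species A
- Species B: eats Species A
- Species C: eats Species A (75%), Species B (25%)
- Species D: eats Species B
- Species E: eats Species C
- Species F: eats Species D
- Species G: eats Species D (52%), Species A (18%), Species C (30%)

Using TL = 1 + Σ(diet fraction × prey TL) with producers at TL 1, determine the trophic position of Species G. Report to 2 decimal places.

3.42

Species B: 1 + 1 = 2
Species C: 1 + (0.75×1 + 0.25×2) = 2.25
Species D: 1 + 2 = 3
Species E: 1 + 2.25 = 3.25
Species F: 1 + 3 = 4
Species G: 1 + (0.52×3 + 0.18×1 + 0.3×2.25) = 3.415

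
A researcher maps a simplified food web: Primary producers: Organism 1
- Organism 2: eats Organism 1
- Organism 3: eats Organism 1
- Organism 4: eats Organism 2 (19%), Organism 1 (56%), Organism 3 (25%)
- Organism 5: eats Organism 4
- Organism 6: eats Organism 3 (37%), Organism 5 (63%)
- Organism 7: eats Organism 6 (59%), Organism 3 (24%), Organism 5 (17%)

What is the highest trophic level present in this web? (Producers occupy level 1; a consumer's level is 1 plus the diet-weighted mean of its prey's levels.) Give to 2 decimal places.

4.37

Organism 2: 1 + 1 = 2
Organism 3: 1 + 1 = 2
Organism 4: 1 + (0.19×2 + 0.56×1 + 0.25×2) = 2.44
Organism 5: 1 + 2.44 = 3.44
Organism 6: 1 + (0.37×2 + 0.63×3.44) = 3.9072
Organism 7: 1 + (0.59×3.9072 + 0.24×2 + 0.17×3.44) = 4.370048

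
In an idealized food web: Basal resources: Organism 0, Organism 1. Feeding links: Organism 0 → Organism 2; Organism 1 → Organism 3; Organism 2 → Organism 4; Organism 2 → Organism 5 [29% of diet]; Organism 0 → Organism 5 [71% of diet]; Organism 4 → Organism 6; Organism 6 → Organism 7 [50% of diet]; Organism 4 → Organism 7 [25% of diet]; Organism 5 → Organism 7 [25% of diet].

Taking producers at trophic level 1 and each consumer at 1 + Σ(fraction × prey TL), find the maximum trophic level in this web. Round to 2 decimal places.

4.32

Organism 2: 1 + 1 = 2
Organism 3: 1 + 1 = 2
Organism 4: 1 + 2 = 3
Organism 5: 1 + (0.29×2 + 0.71×1) = 2.29
Organism 6: 1 + 3 = 4
Organism 7: 1 + (0.5×4 + 0.25×3 + 0.25×2.29) = 4.3225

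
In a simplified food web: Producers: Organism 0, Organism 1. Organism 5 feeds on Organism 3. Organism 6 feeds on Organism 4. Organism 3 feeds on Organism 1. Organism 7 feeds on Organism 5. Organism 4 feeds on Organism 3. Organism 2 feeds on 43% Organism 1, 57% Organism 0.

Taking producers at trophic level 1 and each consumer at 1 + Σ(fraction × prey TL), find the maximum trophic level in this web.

Organism 2: 1 + (0.43×1 + 0.57×1) = 2
Organism 3: 1 + 1 = 2
Organism 4: 1 + 2 = 3
Organism 5: 1 + 2 = 3
Organism 6: 1 + 3 = 4
Organism 7: 1 + 3 = 4

4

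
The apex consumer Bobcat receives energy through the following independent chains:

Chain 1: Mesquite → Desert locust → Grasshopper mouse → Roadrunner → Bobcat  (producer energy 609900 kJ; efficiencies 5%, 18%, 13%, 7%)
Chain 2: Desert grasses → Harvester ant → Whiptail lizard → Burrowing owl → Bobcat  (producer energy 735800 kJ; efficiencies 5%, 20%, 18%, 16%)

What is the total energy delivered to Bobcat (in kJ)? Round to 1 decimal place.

261.9 kJ

Chain 1: 609900 × 0.05 × 0.18 × 0.13 × 0.07 = 49.95081 kJ
Chain 2: 735800 × 0.05 × 0.2 × 0.18 × 0.16 = 211.9104 kJ
Total at Bobcat: 49.95081 + 211.9104 = 261.86121 kJ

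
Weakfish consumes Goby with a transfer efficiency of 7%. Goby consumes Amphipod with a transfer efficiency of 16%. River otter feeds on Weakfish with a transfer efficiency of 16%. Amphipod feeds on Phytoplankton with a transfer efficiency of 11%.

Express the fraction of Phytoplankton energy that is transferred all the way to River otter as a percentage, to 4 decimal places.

0.0197%

Product of link efficiencies: 0.11 × 0.16 × 0.07 × 0.16 = 0.00019712
As a percentage: 0.00019712 × 100 = 0.0197%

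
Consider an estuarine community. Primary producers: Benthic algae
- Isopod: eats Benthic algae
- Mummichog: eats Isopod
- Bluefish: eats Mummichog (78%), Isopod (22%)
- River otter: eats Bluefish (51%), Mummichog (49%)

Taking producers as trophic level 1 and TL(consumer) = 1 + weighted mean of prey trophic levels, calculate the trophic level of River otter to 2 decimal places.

4.40

Isopod: 1 + 1 = 2
Mummichog: 1 + 2 = 3
Bluefish: 1 + (0.78×3 + 0.22×2) = 3.78
River otter: 1 + (0.51×3.78 + 0.49×3) = 4.3978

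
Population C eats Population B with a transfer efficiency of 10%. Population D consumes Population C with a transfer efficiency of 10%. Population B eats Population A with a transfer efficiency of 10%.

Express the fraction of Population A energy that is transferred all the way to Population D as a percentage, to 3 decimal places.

0.100%

Product of link efficiencies: 0.1 × 0.1 × 0.1 = 0.001
As a percentage: 0.001 × 100 = 0.100%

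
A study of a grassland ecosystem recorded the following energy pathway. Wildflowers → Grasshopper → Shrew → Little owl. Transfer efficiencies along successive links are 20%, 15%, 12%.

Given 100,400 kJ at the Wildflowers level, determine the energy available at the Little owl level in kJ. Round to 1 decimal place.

361.4 kJ

Grasshopper: 100400 × 0.2 = 20080 kJ
Shrew: 20080 × 0.15 = 3012 kJ
Little owl: 3012 × 0.12 = 361.44 kJ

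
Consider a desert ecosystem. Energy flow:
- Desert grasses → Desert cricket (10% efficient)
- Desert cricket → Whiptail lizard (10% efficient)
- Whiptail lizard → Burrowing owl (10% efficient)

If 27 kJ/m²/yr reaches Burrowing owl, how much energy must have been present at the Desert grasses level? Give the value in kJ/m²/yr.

27000 kJ/m²/yr

Cumulative transfer efficiency: 0.1 × 0.1 × 0.1 = 0.001
Desert grasses energy = 27 / 0.001 = 27000 kJ/m²/yr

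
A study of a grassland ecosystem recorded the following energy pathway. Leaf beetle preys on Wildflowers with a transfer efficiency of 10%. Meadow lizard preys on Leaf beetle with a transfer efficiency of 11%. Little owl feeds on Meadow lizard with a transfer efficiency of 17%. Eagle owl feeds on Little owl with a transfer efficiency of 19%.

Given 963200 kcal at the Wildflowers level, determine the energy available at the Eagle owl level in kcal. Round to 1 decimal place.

Leaf beetle: 963200 × 0.1 = 96320 kcal
Meadow lizard: 96320 × 0.11 = 10595.2 kcal
Little owl: 10595.2 × 0.17 = 1801.184 kcal
Eagle owl: 1801.184 × 0.19 = 342.22496 kcal

342.2 kcal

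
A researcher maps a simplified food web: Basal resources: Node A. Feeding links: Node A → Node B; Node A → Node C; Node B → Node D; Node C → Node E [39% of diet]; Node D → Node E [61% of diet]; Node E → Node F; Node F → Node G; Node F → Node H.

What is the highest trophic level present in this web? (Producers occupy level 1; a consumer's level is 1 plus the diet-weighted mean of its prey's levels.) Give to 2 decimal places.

Node B: 1 + 1 = 2
Node C: 1 + 1 = 2
Node D: 1 + 2 = 3
Node E: 1 + (0.39×2 + 0.61×3) = 3.61
Node F: 1 + 3.61 = 4.61
Node G: 1 + 4.61 = 5.61
Node H: 1 + 4.61 = 5.61

5.61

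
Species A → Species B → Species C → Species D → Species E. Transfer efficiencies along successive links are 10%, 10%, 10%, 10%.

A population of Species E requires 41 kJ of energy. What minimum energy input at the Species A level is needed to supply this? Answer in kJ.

410000 kJ

Cumulative transfer efficiency: 0.1 × 0.1 × 0.1 × 0.1 = 0.0001
Species A energy = 41 / 0.0001 = 410000 kJ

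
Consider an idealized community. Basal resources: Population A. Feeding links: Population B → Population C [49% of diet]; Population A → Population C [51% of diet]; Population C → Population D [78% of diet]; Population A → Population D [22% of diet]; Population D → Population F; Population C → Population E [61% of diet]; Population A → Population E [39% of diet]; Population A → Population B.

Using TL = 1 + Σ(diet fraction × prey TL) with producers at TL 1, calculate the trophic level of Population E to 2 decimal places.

2.91

Population B: 1 + 1 = 2
Population C: 1 + (0.49×2 + 0.51×1) = 2.49
Population D: 1 + (0.22×1 + 0.78×2.49) = 3.1622
Population E: 1 + (0.39×1 + 0.61×2.49) = 2.9089
Population F: 1 + 3.1622 = 4.1622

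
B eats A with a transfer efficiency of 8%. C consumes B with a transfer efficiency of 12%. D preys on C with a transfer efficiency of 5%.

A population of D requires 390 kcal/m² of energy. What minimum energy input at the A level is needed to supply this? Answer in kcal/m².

812500 kcal/m²

Cumulative transfer efficiency: 0.08 × 0.12 × 0.05 = 0.00048
A energy = 390 / 0.00048 = 812500 kcal/m²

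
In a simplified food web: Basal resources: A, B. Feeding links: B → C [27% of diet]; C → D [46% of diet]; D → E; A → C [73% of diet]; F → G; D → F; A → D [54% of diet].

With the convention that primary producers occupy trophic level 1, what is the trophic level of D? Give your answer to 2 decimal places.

2.46

C: 1 + (0.27×1 + 0.73×1) = 2
D: 1 + (0.54×1 + 0.46×2) = 2.46
E: 1 + 2.46 = 3.46
F: 1 + 2.46 = 3.46
G: 1 + 3.46 = 4.46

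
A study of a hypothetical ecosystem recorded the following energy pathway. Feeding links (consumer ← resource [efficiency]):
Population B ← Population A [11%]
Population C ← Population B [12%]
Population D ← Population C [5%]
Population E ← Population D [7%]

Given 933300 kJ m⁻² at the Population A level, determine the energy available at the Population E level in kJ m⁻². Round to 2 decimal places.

Population B: 933300 × 0.11 = 102663 kJ m⁻²
Population C: 102663 × 0.12 = 12319.56 kJ m⁻²
Population D: 12319.56 × 0.05 = 615.978 kJ m⁻²
Population E: 615.978 × 0.07 = 43.11846 kJ m⁻²

43.12 kJ m⁻²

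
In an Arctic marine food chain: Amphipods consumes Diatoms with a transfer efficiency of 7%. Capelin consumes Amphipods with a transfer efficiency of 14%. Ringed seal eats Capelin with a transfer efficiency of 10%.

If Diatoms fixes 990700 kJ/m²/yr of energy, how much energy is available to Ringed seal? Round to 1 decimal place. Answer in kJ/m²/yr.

Amphipods: 990700 × 0.07 = 69349 kJ/m²/yr
Capelin: 69349 × 0.14 = 9708.86 kJ/m²/yr
Ringed seal: 9708.86 × 0.1 = 970.886 kJ/m²/yr

970.9 kJ/m²/yr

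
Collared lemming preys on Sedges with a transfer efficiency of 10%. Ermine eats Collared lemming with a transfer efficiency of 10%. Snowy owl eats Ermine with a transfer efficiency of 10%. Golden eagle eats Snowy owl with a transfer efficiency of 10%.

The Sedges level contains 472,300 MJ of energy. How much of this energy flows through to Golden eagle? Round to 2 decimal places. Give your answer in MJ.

47.23 MJ

Collared lemming: 472300 × 0.1 = 47230 MJ
Ermine: 47230 × 0.1 = 4723 MJ
Snowy owl: 4723 × 0.1 = 472.3 MJ
Golden eagle: 472.3 × 0.1 = 47.23 MJ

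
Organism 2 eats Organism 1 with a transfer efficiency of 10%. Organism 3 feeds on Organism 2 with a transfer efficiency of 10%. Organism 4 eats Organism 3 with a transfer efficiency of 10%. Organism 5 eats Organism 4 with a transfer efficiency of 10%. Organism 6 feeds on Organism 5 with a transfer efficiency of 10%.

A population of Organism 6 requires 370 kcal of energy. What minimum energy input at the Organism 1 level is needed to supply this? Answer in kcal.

37000000 kcal

Cumulative transfer efficiency: 0.1 × 0.1 × 0.1 × 0.1 × 0.1 = 0.00001
Organism 1 energy = 370 / 0.00001 = 37000000 kcal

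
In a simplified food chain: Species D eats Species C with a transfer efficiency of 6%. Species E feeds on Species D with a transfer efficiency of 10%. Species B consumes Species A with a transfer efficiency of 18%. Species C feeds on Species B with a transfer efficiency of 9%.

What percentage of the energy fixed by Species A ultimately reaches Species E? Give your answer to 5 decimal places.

Product of link efficiencies: 0.18 × 0.09 × 0.06 × 0.1 = 0.0000972
As a percentage: 0.0000972 × 100 = 0.00972%

0.00972%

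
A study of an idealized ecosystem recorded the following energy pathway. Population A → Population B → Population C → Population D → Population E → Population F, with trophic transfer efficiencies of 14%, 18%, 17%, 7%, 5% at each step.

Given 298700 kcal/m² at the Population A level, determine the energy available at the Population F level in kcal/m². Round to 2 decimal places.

Population B: 298700 × 0.14 = 41818 kcal/m²
Population C: 41818 × 0.18 = 7527.24 kcal/m²
Population D: 7527.24 × 0.17 = 1279.6308 kcal/m²
Population E: 1279.6308 × 0.07 = 89.574156 kcal/m²
Population F: 89.574156 × 0.05 = 4.4787078 kcal/m²

4.48 kcal/m²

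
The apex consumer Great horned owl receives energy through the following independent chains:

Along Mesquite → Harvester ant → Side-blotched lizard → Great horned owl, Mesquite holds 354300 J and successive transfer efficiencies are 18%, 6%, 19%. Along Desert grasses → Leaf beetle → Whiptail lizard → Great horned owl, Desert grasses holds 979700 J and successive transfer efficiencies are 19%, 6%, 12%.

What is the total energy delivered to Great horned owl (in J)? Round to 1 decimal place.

Via Mesquite: 354300 × 0.18 × 0.06 × 0.19 = 727.0236 J
Via Desert grasses: 979700 × 0.19 × 0.06 × 0.12 = 1340.2296 J
Total at Great horned owl: 727.0236 + 1340.2296 = 2067.2532 J

2067.3 J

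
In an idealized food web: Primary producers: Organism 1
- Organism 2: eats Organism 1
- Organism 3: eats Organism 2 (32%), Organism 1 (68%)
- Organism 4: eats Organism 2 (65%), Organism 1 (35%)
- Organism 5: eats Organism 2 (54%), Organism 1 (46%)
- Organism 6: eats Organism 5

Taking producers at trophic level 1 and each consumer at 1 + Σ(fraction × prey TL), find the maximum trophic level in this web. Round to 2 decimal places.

Organism 2: 1 + 1 = 2
Organism 3: 1 + (0.32×2 + 0.68×1) = 2.32
Organism 4: 1 + (0.65×2 + 0.35×1) = 2.65
Organism 5: 1 + (0.54×2 + 0.46×1) = 2.54
Organism 6: 1 + 2.54 = 3.54

3.54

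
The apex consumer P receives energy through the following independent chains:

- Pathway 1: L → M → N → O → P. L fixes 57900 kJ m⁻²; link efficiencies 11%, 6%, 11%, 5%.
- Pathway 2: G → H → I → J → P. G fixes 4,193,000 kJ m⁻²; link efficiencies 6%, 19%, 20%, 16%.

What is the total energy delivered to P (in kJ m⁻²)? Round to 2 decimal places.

Pathway 1: 57900 × 0.11 × 0.06 × 0.11 × 0.05 = 2.10177 kJ m⁻²
Pathway 2: 4193000 × 0.06 × 0.19 × 0.2 × 0.16 = 1529.6064 kJ m⁻²
Total at P: 2.10177 + 1529.6064 = 1531.70817 kJ m⁻²

1531.71 kJ m⁻²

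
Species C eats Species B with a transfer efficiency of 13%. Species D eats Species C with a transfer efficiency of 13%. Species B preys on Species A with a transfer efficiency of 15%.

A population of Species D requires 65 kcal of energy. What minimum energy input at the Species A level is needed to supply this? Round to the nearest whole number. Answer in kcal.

Cumulative transfer efficiency: 0.15 × 0.13 × 0.13 = 0.002535
Species A energy = 65 / 0.002535 = 25641 kcal

25641 kcal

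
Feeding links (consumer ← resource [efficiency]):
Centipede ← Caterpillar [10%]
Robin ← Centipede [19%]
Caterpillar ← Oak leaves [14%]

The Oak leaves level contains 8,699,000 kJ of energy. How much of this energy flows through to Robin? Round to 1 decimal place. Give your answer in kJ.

23139.3 kJ

Caterpillar: 8699000 × 0.14 = 1217860 kJ
Centipede: 1217860 × 0.1 = 121786 kJ
Robin: 121786 × 0.19 = 23139.34 kJ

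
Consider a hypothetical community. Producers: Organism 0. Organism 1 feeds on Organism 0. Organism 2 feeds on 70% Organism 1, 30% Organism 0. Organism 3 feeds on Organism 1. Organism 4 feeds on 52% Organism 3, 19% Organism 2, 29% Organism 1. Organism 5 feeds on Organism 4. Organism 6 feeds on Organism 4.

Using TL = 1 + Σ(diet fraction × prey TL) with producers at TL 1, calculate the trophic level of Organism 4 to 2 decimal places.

3.65

Organism 1: 1 + 1 = 2
Organism 2: 1 + (0.7×2 + 0.3×1) = 2.7
Organism 3: 1 + 2 = 3
Organism 4: 1 + (0.52×3 + 0.19×2.7 + 0.29×2) = 3.653
Organism 5: 1 + 3.653 = 4.653
Organism 6: 1 + 3.653 = 4.653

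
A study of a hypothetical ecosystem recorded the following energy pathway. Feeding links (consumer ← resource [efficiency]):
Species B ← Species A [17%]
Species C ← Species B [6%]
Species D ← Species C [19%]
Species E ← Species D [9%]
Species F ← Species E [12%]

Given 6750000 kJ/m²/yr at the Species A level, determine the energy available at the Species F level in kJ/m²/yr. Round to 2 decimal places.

141.28 kJ/m²/yr

Species B: 6750000 × 0.17 = 1147500 kJ/m²/yr
Species C: 1147500 × 0.06 = 68850 kJ/m²/yr
Species D: 68850 × 0.19 = 13081.5 kJ/m²/yr
Species E: 13081.5 × 0.09 = 1177.335 kJ/m²/yr
Species F: 1177.335 × 0.12 = 141.2802 kJ/m²/yr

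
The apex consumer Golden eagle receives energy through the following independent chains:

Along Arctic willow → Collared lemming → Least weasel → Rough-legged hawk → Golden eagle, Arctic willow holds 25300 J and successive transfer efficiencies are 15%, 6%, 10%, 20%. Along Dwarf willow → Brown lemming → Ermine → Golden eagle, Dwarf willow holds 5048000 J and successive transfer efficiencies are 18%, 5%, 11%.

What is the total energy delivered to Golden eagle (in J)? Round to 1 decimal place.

5002.1 J

Via Arctic willow: 25300 × 0.15 × 0.06 × 0.1 × 0.2 = 4.554 J
Via Dwarf willow: 5048000 × 0.18 × 0.05 × 0.11 = 4997.52 J
Total at Golden eagle: 4.554 + 4997.52 = 5002.074 J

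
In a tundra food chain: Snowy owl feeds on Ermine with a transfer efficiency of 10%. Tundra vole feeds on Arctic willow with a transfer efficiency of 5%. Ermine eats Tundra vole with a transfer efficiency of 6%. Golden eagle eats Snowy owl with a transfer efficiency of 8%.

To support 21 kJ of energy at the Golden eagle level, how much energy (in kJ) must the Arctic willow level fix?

875000 kJ

Cumulative transfer efficiency: 0.05 × 0.06 × 0.1 × 0.08 = 0.000024
Arctic willow energy = 21 / 0.000024 = 875000 kJ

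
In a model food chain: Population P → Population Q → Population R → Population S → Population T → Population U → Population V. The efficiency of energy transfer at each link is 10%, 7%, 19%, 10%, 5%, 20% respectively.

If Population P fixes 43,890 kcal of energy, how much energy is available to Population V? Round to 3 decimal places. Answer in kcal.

Population Q: 43890 × 0.1 = 4389 kcal
Population R: 4389 × 0.07 = 307.23 kcal
Population S: 307.23 × 0.19 = 58.3737 kcal
Population T: 58.3737 × 0.1 = 5.83737 kcal
Population U: 5.83737 × 0.05 = 0.2918685 kcal
Population V: 0.2918685 × 0.2 = 0.0583737 kcal

0.058 kcal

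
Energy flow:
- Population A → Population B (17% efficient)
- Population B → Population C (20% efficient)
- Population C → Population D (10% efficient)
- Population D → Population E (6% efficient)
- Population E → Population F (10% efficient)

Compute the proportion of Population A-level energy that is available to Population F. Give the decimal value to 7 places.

Product of link efficiencies: 0.17 × 0.2 × 0.1 × 0.06 × 0.1 = 0.0000204

0.0000204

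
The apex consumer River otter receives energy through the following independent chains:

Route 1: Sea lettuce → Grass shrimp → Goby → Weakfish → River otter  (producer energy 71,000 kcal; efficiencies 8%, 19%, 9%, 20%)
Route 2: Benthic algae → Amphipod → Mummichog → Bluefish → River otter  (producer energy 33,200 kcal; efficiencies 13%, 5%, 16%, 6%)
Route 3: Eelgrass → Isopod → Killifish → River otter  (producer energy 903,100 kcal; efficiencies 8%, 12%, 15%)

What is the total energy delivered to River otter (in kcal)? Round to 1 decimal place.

1322.0 kcal

Route 1: 71000 × 0.08 × 0.19 × 0.09 × 0.2 = 19.4256 kcal
Route 2: 33200 × 0.13 × 0.05 × 0.16 × 0.06 = 2.07168 kcal
Route 3: 903100 × 0.08 × 0.12 × 0.15 = 1300.464 kcal
Total at River otter: 19.4256 + 2.07168 + 1300.464 = 1321.96128 kcal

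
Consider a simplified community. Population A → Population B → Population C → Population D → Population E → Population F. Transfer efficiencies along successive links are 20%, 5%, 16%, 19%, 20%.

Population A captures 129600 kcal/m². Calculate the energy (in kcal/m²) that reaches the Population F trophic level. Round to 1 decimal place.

Population B: 129600 × 0.2 = 25920 kcal/m²
Population C: 25920 × 0.05 = 1296 kcal/m²
Population D: 1296 × 0.16 = 207.36 kcal/m²
Population E: 207.36 × 0.19 = 39.3984 kcal/m²
Population F: 39.3984 × 0.2 = 7.87968 kcal/m²

7.9 kcal/m²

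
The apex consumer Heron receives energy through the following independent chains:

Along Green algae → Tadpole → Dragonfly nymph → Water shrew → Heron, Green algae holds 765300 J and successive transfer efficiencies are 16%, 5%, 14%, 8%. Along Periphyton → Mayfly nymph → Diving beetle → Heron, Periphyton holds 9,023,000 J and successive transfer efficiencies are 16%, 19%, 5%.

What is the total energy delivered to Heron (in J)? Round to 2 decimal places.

Via Green algae: 765300 × 0.16 × 0.05 × 0.14 × 0.08 = 68.57088 J
Via Periphyton: 9023000 × 0.16 × 0.19 × 0.05 = 13714.96 J
Total at Heron: 68.57088 + 13714.96 = 13783.53088 J

13783.53 J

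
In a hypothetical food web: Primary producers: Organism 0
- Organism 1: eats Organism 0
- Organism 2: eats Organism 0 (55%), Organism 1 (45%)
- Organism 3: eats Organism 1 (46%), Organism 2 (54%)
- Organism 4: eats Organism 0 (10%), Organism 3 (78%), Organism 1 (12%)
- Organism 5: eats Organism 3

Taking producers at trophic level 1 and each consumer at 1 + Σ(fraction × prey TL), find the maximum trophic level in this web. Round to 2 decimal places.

4.24

Organism 1: 1 + 1 = 2
Organism 2: 1 + (0.55×1 + 0.45×2) = 2.45
Organism 3: 1 + (0.46×2 + 0.54×2.45) = 3.243
Organism 4: 1 + (0.1×1 + 0.78×3.243 + 0.12×2) = 3.86954
Organism 5: 1 + 3.243 = 4.243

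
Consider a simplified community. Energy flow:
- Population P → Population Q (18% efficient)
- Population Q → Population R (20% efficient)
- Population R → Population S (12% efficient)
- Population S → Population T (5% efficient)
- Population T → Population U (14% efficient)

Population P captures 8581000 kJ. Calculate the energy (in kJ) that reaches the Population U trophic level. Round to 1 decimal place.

Population Q: 8581000 × 0.18 = 1544580 kJ
Population R: 1544580 × 0.2 = 308916 kJ
Population S: 308916 × 0.12 = 37069.92 kJ
Population T: 37069.92 × 0.05 = 1853.496 kJ
Population U: 1853.496 × 0.14 = 259.48944 kJ

259.5 kJ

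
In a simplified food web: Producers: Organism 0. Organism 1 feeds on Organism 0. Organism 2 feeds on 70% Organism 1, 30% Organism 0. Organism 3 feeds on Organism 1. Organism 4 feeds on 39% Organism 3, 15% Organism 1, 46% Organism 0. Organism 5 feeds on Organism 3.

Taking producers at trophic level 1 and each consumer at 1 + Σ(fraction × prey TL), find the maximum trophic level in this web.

Organism 1: 1 + 1 = 2
Organism 2: 1 + (0.7×2 + 0.3×1) = 2.7
Organism 3: 1 + 2 = 3
Organism 4: 1 + (0.39×3 + 0.15×2 + 0.46×1) = 2.93
Organism 5: 1 + 3 = 4

4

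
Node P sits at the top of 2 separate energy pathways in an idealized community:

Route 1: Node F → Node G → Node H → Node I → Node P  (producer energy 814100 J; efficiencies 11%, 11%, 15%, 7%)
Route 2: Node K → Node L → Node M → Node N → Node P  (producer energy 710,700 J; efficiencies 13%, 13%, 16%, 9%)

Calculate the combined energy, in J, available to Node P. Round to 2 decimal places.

Route 1: 814100 × 0.11 × 0.11 × 0.15 × 0.07 = 103.431405 J
Route 2: 710700 × 0.13 × 0.13 × 0.16 × 0.09 = 172.955952 J
Total at Node P: 103.431405 + 172.955952 = 276.387357 J

276.39 J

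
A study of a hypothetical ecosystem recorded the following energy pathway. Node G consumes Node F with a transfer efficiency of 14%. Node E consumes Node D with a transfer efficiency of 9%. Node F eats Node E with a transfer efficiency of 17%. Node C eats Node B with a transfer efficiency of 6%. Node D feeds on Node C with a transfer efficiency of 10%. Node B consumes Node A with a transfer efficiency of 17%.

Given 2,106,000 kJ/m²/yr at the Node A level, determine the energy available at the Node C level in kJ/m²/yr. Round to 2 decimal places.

21481.20 kJ/m²/yr

Node B: 2106000 × 0.17 = 358020 kJ/m²/yr
Node C: 358020 × 0.06 = 21481.2 kJ/m²/yr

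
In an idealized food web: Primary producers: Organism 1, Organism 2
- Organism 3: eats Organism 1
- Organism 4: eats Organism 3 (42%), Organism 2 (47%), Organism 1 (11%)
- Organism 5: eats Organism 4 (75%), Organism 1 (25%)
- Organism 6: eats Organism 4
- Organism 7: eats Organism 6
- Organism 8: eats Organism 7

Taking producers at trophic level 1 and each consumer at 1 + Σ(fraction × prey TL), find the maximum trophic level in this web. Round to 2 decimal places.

5.42

Organism 3: 1 + 1 = 2
Organism 4: 1 + (0.42×2 + 0.47×1 + 0.11×1) = 2.42
Organism 5: 1 + (0.75×2.42 + 0.25×1) = 3.065
Organism 6: 1 + 2.42 = 3.42
Organism 7: 1 + 3.42 = 4.42
Organism 8: 1 + 4.42 = 5.42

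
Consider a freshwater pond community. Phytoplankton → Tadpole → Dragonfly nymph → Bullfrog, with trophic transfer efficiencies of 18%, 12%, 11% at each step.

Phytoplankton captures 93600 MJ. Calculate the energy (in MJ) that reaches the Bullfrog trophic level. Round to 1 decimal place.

222.4 MJ

Tadpole: 93600 × 0.18 = 16848 MJ
Dragonfly nymph: 16848 × 0.12 = 2021.76 MJ
Bullfrog: 2021.76 × 0.11 = 222.3936 MJ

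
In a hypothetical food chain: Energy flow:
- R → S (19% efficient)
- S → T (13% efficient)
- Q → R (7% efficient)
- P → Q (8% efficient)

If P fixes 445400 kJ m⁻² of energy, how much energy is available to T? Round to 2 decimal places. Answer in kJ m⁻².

Q: 445400 × 0.08 = 35632 kJ m⁻²
R: 35632 × 0.07 = 2494.24 kJ m⁻²
S: 2494.24 × 0.19 = 473.9056 kJ m⁻²
T: 473.9056 × 0.13 = 61.607728 kJ m⁻²

61.61 kJ m⁻²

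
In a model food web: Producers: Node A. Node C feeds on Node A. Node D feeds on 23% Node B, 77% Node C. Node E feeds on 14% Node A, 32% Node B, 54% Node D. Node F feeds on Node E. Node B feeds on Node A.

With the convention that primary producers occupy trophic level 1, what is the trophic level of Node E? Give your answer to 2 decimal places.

Node B: 1 + 1 = 2
Node C: 1 + 1 = 2
Node D: 1 + (0.23×2 + 0.77×2) = 3
Node E: 1 + (0.14×1 + 0.32×2 + 0.54×3) = 3.4
Node F: 1 + 3.4 = 4.4

3.40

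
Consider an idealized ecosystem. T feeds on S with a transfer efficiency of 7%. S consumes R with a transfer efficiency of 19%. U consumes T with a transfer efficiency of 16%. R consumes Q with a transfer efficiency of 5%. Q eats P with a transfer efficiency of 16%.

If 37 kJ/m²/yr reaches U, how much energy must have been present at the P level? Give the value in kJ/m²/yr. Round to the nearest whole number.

2173402 kJ/m²/yr

Cumulative transfer efficiency: 0.16 × 0.05 × 0.19 × 0.07 × 0.16 = 0.000017024
P energy = 37 / 0.000017024 = 2173402 kJ/m²/yr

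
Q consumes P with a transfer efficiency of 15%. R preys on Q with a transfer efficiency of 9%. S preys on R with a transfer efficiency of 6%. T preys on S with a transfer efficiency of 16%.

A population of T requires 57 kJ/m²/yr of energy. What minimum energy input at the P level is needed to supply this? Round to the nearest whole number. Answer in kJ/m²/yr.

439815 kJ/m²/yr

Cumulative transfer efficiency: 0.15 × 0.09 × 0.06 × 0.16 = 0.0001296
P energy = 57 / 0.0001296 = 439815 kJ/m²/yr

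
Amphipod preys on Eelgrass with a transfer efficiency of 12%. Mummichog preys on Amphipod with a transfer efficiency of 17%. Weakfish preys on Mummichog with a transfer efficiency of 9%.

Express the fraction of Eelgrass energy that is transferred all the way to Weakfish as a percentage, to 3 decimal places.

Product of link efficiencies: 0.12 × 0.17 × 0.09 = 0.001836
As a percentage: 0.001836 × 100 = 0.184%

0.184%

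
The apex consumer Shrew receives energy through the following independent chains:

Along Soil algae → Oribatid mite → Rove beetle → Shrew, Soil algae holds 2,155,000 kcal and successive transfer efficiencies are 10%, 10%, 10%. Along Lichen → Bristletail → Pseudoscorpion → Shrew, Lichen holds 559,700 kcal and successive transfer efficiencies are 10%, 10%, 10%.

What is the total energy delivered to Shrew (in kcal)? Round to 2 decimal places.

Via Soil algae: 2155000 × 0.1 × 0.1 × 0.1 = 2155 kcal
Via Lichen: 559700 × 0.1 × 0.1 × 0.1 = 559.7 kcal
Total at Shrew: 2155 + 559.7 = 2714.7 kcal

2714.70 kcal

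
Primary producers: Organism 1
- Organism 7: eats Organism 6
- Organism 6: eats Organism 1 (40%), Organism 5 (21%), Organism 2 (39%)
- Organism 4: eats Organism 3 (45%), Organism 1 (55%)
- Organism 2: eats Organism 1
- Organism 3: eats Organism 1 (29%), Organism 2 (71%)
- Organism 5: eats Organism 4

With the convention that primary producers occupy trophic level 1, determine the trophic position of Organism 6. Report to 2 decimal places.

Organism 2: 1 + 1 = 2
Organism 3: 1 + (0.29×1 + 0.71×2) = 2.71
Organism 4: 1 + (0.45×2.71 + 0.55×1) = 2.7695
Organism 5: 1 + 2.7695 = 3.7695
Organism 6: 1 + (0.4×1 + 0.21×3.7695 + 0.39×2) = 2.971595
Organism 7: 1 + 2.971595 = 3.971595

2.97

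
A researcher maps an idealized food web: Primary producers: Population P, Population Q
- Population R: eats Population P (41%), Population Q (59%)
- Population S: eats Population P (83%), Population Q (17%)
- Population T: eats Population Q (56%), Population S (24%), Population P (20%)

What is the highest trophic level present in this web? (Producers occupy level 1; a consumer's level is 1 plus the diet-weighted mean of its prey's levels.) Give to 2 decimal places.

2.24

Population R: 1 + (0.41×1 + 0.59×1) = 2
Population S: 1 + (0.83×1 + 0.17×1) = 2
Population T: 1 + (0.56×1 + 0.24×2 + 0.2×1) = 2.24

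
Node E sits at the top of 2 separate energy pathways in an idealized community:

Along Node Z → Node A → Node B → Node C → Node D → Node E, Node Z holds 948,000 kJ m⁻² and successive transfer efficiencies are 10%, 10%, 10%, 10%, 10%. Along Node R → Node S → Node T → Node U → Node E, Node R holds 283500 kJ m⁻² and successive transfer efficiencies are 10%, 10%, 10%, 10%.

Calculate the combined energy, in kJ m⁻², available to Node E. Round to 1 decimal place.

37.8 kJ m⁻²

Via Node Z: 948000 × 0.1 × 0.1 × 0.1 × 0.1 × 0.1 = 9.48 kJ m⁻²
Via Node R: 283500 × 0.1 × 0.1 × 0.1 × 0.1 = 28.35 kJ m⁻²
Total at Node E: 9.48 + 28.35 = 37.83 kJ m⁻²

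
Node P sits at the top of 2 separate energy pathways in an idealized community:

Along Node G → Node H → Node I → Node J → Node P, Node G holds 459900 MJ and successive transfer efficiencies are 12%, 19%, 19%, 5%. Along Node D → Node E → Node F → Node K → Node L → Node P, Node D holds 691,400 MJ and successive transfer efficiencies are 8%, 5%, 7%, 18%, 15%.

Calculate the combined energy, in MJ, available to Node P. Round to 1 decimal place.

Via Node G: 459900 × 0.12 × 0.19 × 0.19 × 0.05 = 99.61434 MJ
Via Node D: 691400 × 0.08 × 0.05 × 0.07 × 0.18 × 0.15 = 5.226984 MJ
Total at Node P: 99.61434 + 5.226984 = 104.841324 MJ

104.8 MJ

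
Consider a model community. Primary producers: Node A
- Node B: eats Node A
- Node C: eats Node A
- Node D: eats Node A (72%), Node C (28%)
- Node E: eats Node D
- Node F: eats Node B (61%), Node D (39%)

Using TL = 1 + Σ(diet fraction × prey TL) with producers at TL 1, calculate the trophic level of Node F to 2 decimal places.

3.11

Node B: 1 + 1 = 2
Node C: 1 + 1 = 2
Node D: 1 + (0.72×1 + 0.28×2) = 2.28
Node E: 1 + 2.28 = 3.28
Node F: 1 + (0.61×2 + 0.39×2.28) = 3.1092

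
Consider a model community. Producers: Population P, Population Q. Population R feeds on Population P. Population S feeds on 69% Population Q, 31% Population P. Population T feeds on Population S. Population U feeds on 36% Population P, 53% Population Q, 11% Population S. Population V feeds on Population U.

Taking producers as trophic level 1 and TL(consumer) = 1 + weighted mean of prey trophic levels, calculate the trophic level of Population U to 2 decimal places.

2.11

Population R: 1 + 1 = 2
Population S: 1 + (0.69×1 + 0.31×1) = 2
Population T: 1 + 2 = 3
Population U: 1 + (0.36×1 + 0.53×1 + 0.11×2) = 2.11
Population V: 1 + 2.11 = 3.11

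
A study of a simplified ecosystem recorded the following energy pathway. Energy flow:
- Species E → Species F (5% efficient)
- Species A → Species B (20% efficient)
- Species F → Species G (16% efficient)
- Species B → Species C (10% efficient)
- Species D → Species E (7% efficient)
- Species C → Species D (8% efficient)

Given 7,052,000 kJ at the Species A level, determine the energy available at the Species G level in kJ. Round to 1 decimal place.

Species B: 7052000 × 0.2 = 1410400 kJ
Species C: 1410400 × 0.1 = 141040 kJ
Species D: 141040 × 0.08 = 11283.2 kJ
Species E: 11283.2 × 0.07 = 789.824 kJ
Species F: 789.824 × 0.05 = 39.4912 kJ
Species G: 39.4912 × 0.16 = 6.318592 kJ

6.3 kJ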